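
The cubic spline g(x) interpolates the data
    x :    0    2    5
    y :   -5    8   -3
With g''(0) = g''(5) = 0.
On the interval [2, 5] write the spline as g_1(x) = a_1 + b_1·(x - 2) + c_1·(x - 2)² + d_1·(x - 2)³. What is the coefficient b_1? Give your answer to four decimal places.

With M_i denoting the second derivative at x_i, h_i = 2, 3, and Δ_i = (y_(i+1) − y_i)/h_i = 13/2, -11/3:
  2·M_0 + 10·M_1 + 3·M_2 = 6(Δ_1 - Δ_0) = -61
Natural end conditions: M_0 = M_2 = 0.
Solving the tridiagonal system: M_0 = 0, M_1 = -61/10, M_2 = 0.
On [2, 5], with g_1(x) = a_1 + b_1·(x - 2) + c_1·(x - 2)² + d_1·(x - 2)³: c_1 = M_1/2 = -61/20, d_1 = (M_2 - M_1)/(6h_1) = 61/180, b_1 = Δ_1 - h_1(2M_1 + M_2)/6 = 73/30.

2.4333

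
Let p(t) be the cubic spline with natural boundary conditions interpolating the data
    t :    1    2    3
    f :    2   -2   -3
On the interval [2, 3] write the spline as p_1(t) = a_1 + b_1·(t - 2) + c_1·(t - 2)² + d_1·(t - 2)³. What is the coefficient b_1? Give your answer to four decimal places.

-2.5000

Put M_i = p'' at the i-th knot. Here h = (1, 1) and Δ = (-4, -1), so the interior equations h_(i-1)·M_(i-1) + 2(h_(i-1)+h_i)·M_i + h_i·M_(i+1) = 6(Δ_i − Δ_(i-1)) read
  1·M_0 + 4·M_1 + 1·M_2 = 6(Δ_1 - Δ_0) = 18
Natural end conditions: M_0 = M_2 = 0.
Forward elimination and back-substitution give M_0 = 0, M_1 = 9/2, M_2 = 0.
On [2, 3], with p_1(t) = a_1 + b_1·(t - 2) + c_1·(t - 2)² + d_1·(t - 2)³: c_1 = M_1/2 = 9/4, d_1 = (M_2 - M_1)/(6h_1) = -3/4, b_1 = Δ_1 - h_1(2M_1 + M_2)/6 = -5/2.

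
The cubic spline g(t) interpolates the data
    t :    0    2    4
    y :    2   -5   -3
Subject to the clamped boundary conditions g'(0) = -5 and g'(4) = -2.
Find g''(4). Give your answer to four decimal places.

Write M_i for g''(x_i). With h_i = 2, 2 and divided differences Δ_i = -7/2, 1, the continuity of g' gives the tridiagonal system
  2·M_0 + 8·M_1 + 2·M_2 = 6(Δ_1 - Δ_0) = 27
Clamped end conditions give two more equations: 2h_0·M_0 + h_0·M_1 = 6(Δ_0 - g'(0)) = 9 and h_1·M_1 + 2h_1·M_2 = 6(g'(4) - Δ_1) = -18.
Solving: M_0 = -3/8, M_1 = 21/4, M_2 = -57/8.

-7.1250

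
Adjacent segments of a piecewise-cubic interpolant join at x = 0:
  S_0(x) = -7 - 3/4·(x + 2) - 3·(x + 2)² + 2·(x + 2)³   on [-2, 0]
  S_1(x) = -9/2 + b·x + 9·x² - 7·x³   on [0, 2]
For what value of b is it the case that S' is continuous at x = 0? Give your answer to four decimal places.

11.2500

S_0'(x) = -3/4 - 6·(x + 2) + 6·(x + 2)², so S_0'(0) = 45/4. On the right, S_1'(0) = b, so b = 45/4.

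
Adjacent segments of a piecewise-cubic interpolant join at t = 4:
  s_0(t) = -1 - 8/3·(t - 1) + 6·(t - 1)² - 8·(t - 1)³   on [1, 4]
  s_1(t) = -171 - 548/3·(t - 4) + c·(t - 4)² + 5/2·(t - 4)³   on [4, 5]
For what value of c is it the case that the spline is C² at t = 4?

s_0''(t) = 12 - 48·(t - 1), so s_0''(4) = -132. On the right, s_1''(4) = 2c, so c = -66.

-66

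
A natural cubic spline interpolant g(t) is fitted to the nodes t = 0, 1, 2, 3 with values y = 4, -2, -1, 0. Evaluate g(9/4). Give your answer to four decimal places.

-0.5969

Let σ_i = g''(x_i). Step sizes h_i = 1, 1, 1; slopes of the chords Δ_i = (y_(i+1) - y_i)/h_i = -6, 1, 1.
  1·σ_0 + 4·σ_1 + 1·σ_2 = 6(Δ_1 - Δ_0) = 42
  1·σ_1 + 4·σ_2 + 1·σ_3 = 6(Δ_2 - Δ_1) = 0
Natural end conditions: σ_0 = σ_3 = 0.
Solving the tridiagonal system: σ_0 = 0, σ_1 = 56/5, σ_2 = -14/5, σ_3 = 0.
On [2, 3], g(t) = -1 + 29/15·(t - 2) - 7/5·(t - 2)² + 7/15·(t - 2)³.
With (t - 2) = 1/4: g(9/4) = -191/320.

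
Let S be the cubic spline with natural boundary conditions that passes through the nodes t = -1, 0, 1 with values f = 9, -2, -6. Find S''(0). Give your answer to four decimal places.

10.5000

With m_i denoting the second derivative at x_i, h_i = 1, 1, and Δ_i = (y_(i+1) − y_i)/h_i = -11, -4:
  1·m_0 + 4·m_1 + 1·m_2 = 6(Δ_1 - Δ_0) = 42
Natural end conditions: m_0 = m_2 = 0.
Hence m_0 = 0, m_1 = 21/2, m_2 = 0.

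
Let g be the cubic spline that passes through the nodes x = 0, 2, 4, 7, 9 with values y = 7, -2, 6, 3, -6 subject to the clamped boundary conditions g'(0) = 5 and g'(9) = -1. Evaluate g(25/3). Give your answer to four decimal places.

Let M_i = g''(x_i). Step sizes h_i = 2, 2, 3, 2; slopes of the chords Δ_i = (y_(i+1) - y_i)/h_i = -9/2, 4, -1, -9/2.
  2·M_0 + 8·M_1 + 2·M_2 = 6(Δ_1 - Δ_0) = 51
  2·M_1 + 10·M_2 + 3·M_3 = 6(Δ_2 - Δ_1) = -30
  3·M_2 + 10·M_3 + 2·M_4 = 6(Δ_3 - Δ_2) = -21
Clamped end conditions give two more equations: 2h_0·M_0 + h_0·M_1 = 6(Δ_0 - g'(0)) = -57 and h_3·M_3 + 2h_3·M_4 = 6(g'(9) - Δ_3) = 21.
Solving the tridiagonal system: M_0 = -1218/59, M_1 = 1509/118, M_2 = -591/118, M_3 = -108/59, M_4 = 1455/236.
On [7, 9], g(x) = 3 - 1259/236·(x - 7) - 54/59·(x - 7)² + 629/944·(x - 7)³.
With (x - 7) = 4/3: g(25/3) = -6628/1593.

-4.1607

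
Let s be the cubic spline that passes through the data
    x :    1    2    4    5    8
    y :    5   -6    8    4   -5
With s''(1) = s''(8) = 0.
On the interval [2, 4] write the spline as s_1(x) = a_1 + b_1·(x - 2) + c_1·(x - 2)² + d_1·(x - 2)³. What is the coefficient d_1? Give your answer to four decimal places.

Write M_i for s''(x_i). With h_i = 1, 2, 1, 3 and divided differences Δ_i = -11, 7, -4, -3, the continuity of s' gives the tridiagonal system
  1·M_0 + 6·M_1 + 2·M_2 = 6(Δ_1 - Δ_0) = 108
  2·M_1 + 6·M_2 + 1·M_3 = 6(Δ_2 - Δ_1) = -66
  1·M_2 + 8·M_3 + 3·M_4 = 6(Δ_3 - Δ_2) = 6
Natural end conditions: M_0 = M_4 = 0.
Solving: M_0 = 0, M_1 = 3072/125, M_2 = -2466/125, M_3 = 402/125, M_4 = 0.
On [2, 4], with s_1(x) = a_1 + b_1·(x - 2) + c_1·(x - 2)² + d_1·(x - 2)³: c_1 = M_1/2 = 1536/125, d_1 = (M_2 - M_1)/(6h_1) = -923/250, b_1 = Δ_1 - h_1(2M_1 + M_2)/6 = -351/125.

-3.6920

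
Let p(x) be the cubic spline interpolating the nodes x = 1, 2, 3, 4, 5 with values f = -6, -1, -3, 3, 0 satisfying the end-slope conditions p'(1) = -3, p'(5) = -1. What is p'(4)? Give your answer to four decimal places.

2.0357

Put m_i = p'' at the i-th knot. Here h = (1, 1, 1, 1) and Δ = (5, -2, 6, -3), so the interior equations h_(i-1)·m_(i-1) + 2(h_(i-1)+h_i)·m_i + h_i·m_(i+1) = 6(Δ_i − Δ_(i-1)) read
  1·m_0 + 4·m_1 + 1·m_2 = 6(Δ_1 - Δ_0) = -42
  1·m_1 + 4·m_2 + 1·m_3 = 6(Δ_2 - Δ_1) = 48
  1·m_2 + 4·m_3 + 1·m_4 = 6(Δ_3 - Δ_2) = -54
Clamped end conditions give two more equations: 2h_0·m_0 + h_0·m_1 = 6(Δ_0 - p'(1)) = 48 and h_3·m_3 + 2h_3·m_4 = 6(p'(5) - Δ_3) = 12.
Solving: m_0 = 517/14, m_1 = -181/7, m_2 = 49/2, m_3 = -169/7, m_4 = 253/14.
On [4, 5], p'(x) = b_3 + 2c_3·(x - 4) + 3d_3·(x - 4)² with b_3 = Δ_3 - h_3(2m_3 + m_4)/6 = 57/28, c_3 = m_3/2 = -169/14, d_3 = (m_4 - m_3)/(6h_3) = 197/28. So p'(4) = 57/28.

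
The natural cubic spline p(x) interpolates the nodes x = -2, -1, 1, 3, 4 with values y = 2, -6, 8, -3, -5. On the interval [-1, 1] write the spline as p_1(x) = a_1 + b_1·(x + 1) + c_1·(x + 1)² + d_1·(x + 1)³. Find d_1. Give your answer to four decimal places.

With M_i denoting the second derivative at x_i, h_i = 1, 2, 2, 1, and Δ_i = (y_(i+1) − y_i)/h_i = -8, 7, -11/2, -2:
  1·M_0 + 6·M_1 + 2·M_2 = 6(Δ_1 - Δ_0) = 90
  2·M_1 + 8·M_2 + 2·M_3 = 6(Δ_2 - Δ_1) = -75
  2·M_2 + 6·M_3 + 1·M_4 = 6(Δ_3 - Δ_2) = 21
Natural end conditions: M_0 = M_4 = 0.
Solving the tridiagonal system: M_0 = 0, M_1 = 103/5, M_2 = -84/5, M_3 = 91/10, M_4 = 0.
On [-1, 1], with p_1(x) = a_1 + b_1·(x + 1) + c_1·(x + 1)² + d_1·(x + 1)³: c_1 = M_1/2 = 103/10, d_1 = (M_2 - M_1)/(6h_1) = -187/60, b_1 = Δ_1 - h_1(2M_1 + M_2)/6 = -17/15.

-3.1167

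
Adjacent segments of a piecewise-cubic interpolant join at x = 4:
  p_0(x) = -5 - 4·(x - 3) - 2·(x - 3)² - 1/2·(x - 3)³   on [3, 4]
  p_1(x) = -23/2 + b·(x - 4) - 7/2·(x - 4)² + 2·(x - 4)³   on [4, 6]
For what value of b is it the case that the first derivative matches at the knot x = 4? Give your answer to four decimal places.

p_0'(x) = -4 - 4·(x - 3) - 3/2·(x - 3)², so p_0'(4) = -19/2. On the right, p_1'(4) = b, so b = -19/2.

-9.5000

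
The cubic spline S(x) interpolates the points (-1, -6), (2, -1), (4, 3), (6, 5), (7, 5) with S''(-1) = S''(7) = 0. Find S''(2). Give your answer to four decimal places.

Put m_i = S'' at the i-th knot. Here h = (3, 2, 2, 1) and Δ = (5/3, 2, 1, 0), so the interior equations h_(i-1)·m_(i-1) + 2(h_(i-1)+h_i)·m_i + h_i·m_(i+1) = 6(Δ_i − Δ_(i-1)) read
  3·m_0 + 10·m_1 + 2·m_2 = 6(Δ_1 - Δ_0) = 2
  2·m_1 + 8·m_2 + 2·m_3 = 6(Δ_2 - Δ_1) = -6
  2·m_2 + 6·m_3 + 1·m_4 = 6(Δ_3 - Δ_2) = -6
Natural end conditions: m_0 = m_4 = 0.
Solving the tridiagonal system: m_0 = 0, m_1 = 17/52, m_2 = -33/52, m_3 = -41/52, m_4 = 0.

0.3269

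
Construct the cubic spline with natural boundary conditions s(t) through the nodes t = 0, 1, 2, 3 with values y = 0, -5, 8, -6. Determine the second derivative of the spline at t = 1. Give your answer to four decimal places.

Let m_i = s''(x_i). Step sizes h_i = 1, 1, 1; slopes of the chords Δ_i = (y_(i+1) - y_i)/h_i = -5, 13, -14.
  1·m_0 + 4·m_1 + 1·m_2 = 6(Δ_1 - Δ_0) = 108
  1·m_1 + 4·m_2 + 1·m_3 = 6(Δ_2 - Δ_1) = -162
Natural end conditions: m_0 = m_3 = 0.
Solving: m_0 = 0, m_1 = 198/5, m_2 = -252/5, m_3 = 0.

39.6000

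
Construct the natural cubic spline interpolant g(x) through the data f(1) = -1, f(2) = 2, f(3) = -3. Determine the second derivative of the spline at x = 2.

Write m_i for g''(x_i). With h_i = 1, 1 and divided differences Δ_i = 3, -5, the continuity of g' gives the tridiagonal system
  1·m_0 + 4·m_1 + 1·m_2 = 6(Δ_1 - Δ_0) = -48
Natural end conditions: m_0 = m_2 = 0.
Forward elimination and back-substitution give m_0 = 0, m_1 = -12, m_2 = 0.

-12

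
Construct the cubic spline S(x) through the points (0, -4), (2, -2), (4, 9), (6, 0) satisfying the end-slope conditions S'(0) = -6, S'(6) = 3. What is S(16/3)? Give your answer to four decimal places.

1.1926

Let M_i = S''(x_i). Step sizes h_i = 2, 2, 2; slopes of the chords Δ_i = (y_(i+1) - y_i)/h_i = 1, 11/2, -9/2.
  2·M_0 + 8·M_1 + 2·M_2 = 6(Δ_1 - Δ_0) = 27
  2·M_1 + 8·M_2 + 2·M_3 = 6(Δ_2 - Δ_1) = -60
Clamped end conditions give two more equations: 2h_0·M_0 + h_0·M_1 = 6(Δ_0 - S'(0)) = 42 and h_2·M_2 + 2h_2·M_3 = 6(S'(6) - Δ_2) = 45.
Hence M_0 = 41/5, M_1 = 23/5, M_2 = -131/10, M_3 = 89/5.
On [4, 6], S(x) = 9 - 17/10·(x - 4) - 131/20·(x - 4)² + 103/40·(x - 4)³.
With (x - 4) = 4/3: S(16/3) = 161/135.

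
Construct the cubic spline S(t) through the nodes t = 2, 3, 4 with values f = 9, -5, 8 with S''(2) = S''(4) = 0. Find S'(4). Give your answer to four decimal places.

Write m_i for S''(x_i). With h_i = 1, 1 and divided differences Δ_i = -14, 13, the continuity of S' gives the tridiagonal system
  1·m_0 + 4·m_1 + 1·m_2 = 6(Δ_1 - Δ_0) = 162
Natural end conditions: m_0 = m_2 = 0.
Hence m_0 = 0, m_1 = 81/2, m_2 = 0.
On [3, 4], S'(t) = b_1 + 2c_1·(t - 3) + 3d_1·(t - 3)² with b_1 = Δ_1 - h_1(2m_1 + m_2)/6 = -1/2, c_1 = m_1/2 = 81/4, d_1 = (m_2 - m_1)/(6h_1) = -27/4. So S'(4) = 79/4.

19.7500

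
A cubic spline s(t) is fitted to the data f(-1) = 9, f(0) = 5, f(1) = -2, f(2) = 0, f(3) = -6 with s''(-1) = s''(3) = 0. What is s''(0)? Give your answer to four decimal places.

-9.5357

Put M_i = s'' at the i-th knot. Here h = (1, 1, 1, 1) and Δ = (-4, -7, 2, -6), so the interior equations h_(i-1)·M_(i-1) + 2(h_(i-1)+h_i)·M_i + h_i·M_(i+1) = 6(Δ_i − Δ_(i-1)) read
  1·M_0 + 4·M_1 + 1·M_2 = 6(Δ_1 - Δ_0) = -18
  1·M_1 + 4·M_2 + 1·M_3 = 6(Δ_2 - Δ_1) = 54
  1·M_2 + 4·M_3 + 1·M_4 = 6(Δ_3 - Δ_2) = -48
Natural end conditions: M_0 = M_4 = 0.
Solving the tridiagonal system: M_0 = 0, M_1 = -267/28, M_2 = 141/7, M_3 = -477/28, M_4 = 0.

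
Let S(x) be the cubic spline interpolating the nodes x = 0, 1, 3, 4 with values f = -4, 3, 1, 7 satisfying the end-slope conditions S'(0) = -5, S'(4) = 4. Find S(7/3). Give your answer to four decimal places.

1.8021

Write m_i for S''(x_i). With h_i = 1, 2, 1 and divided differences Δ_i = 7, -1, 6, the continuity of S' gives the tridiagonal system
  1·m_0 + 6·m_1 + 2·m_2 = 6(Δ_1 - Δ_0) = -48
  2·m_1 + 6·m_2 + 1·m_3 = 6(Δ_2 - Δ_1) = 42
Clamped end conditions give two more equations: 2h_0·m_0 + h_0·m_1 = 6(Δ_0 - S'(0)) = 72 and h_2·m_2 + 2h_2·m_3 = 6(S'(4) - Δ_2) = -12.
Hence m_0 = 1632/35, m_1 = -744/35, m_2 = 576/35, m_3 = -498/35.
On [1, 3], S(x) = 3 + 269/35·(x - 1) - 372/35·(x - 1)² + 22/7·(x - 1)³.
With (x - 1) = 4/3: S(7/3) = 1703/945.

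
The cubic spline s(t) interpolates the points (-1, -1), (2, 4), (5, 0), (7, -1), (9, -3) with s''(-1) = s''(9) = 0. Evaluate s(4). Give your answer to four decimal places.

Put m_i = s'' at the i-th knot. Here h = (3, 3, 2, 2) and Δ = (5/3, -4/3, -1/2, -1), so the interior equations h_(i-1)·m_(i-1) + 2(h_(i-1)+h_i)·m_i + h_i·m_(i+1) = 6(Δ_i − Δ_(i-1)) read
  3·m_0 + 12·m_1 + 3·m_2 = 6(Δ_1 - Δ_0) = -18
  3·m_1 + 10·m_2 + 2·m_3 = 6(Δ_2 - Δ_1) = 5
  2·m_2 + 8·m_3 + 2·m_4 = 6(Δ_3 - Δ_2) = -3
Natural end conditions: m_0 = m_4 = 0.
Forward elimination and back-substitution give m_0 = 0, m_1 = -251/140, m_2 = 41/35, m_3 = -187/280, m_4 = 0.
On [2, 5], s(t) = 4 - 53/420·(t - 2) - 251/280·(t - 2)² + 83/504·(t - 2)³.
With (t - 2) = 2: s(4) = 466/315.

1.4794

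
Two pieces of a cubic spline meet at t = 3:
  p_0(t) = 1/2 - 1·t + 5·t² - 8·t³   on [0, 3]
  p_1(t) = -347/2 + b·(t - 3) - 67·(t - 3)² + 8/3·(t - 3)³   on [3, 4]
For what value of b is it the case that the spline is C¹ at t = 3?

p_0'(t) = -1 + 10·t - 24·t², so p_0'(3) = -187. On the right, p_1'(3) = b, so b = -187.

-187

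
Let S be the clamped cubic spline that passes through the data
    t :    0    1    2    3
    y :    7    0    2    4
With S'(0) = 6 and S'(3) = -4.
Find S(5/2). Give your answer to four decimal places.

Let m_i = S''(x_i). Step sizes h_i = 1, 1, 1; slopes of the chords Δ_i = (y_(i+1) - y_i)/h_i = -7, 2, 2.
  1·m_0 + 4·m_1 + 1·m_2 = 6(Δ_1 - Δ_0) = 54
  1·m_1 + 4·m_2 + 1·m_3 = 6(Δ_2 - Δ_1) = 0
Clamped end conditions give two more equations: 2h_0·m_0 + h_0·m_1 = 6(Δ_0 - S'(0)) = -78 and h_2·m_2 + 2h_2·m_3 = 6(S'(3) - Δ_2) = -36.
Solving the tridiagonal system: m_0 = -158/3, m_1 = 82/3, m_2 = -8/3, m_3 = -50/3.
On [2, 3], S(t) = 2 + 17/3·(t - 2) - 4/3·(t - 2)² - 7/3·(t - 2)³.
With (t - 2) = 1/2: S(5/2) = 101/24.

4.2083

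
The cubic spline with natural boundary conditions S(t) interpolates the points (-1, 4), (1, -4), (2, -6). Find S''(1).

2

Write M_i for S''(x_i). With h_i = 2, 1 and divided differences Δ_i = -4, -2, the continuity of S' gives the tridiagonal system
  2·M_0 + 6·M_1 + 1·M_2 = 6(Δ_1 - Δ_0) = 12
Natural end conditions: M_0 = M_2 = 0.
Hence M_0 = 0, M_1 = 2, M_2 = 0.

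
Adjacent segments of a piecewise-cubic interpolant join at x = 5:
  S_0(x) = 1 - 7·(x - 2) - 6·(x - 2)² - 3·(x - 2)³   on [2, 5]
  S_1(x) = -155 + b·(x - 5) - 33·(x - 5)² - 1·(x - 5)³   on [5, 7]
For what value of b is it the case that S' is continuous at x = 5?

S_0'(x) = -7 - 12·(x - 2) - 9·(x - 2)², so S_0'(5) = -124. On the right, S_1'(5) = b, so b = -124.

-124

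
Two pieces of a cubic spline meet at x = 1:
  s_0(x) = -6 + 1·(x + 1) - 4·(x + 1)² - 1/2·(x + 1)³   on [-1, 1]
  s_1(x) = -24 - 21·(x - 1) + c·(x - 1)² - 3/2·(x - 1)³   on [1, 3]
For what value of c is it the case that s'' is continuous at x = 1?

-7

s_0''(x) = -8 - 3·(x + 1), so s_0''(1) = -14. On the right, s_1''(1) = 2c, so c = -7.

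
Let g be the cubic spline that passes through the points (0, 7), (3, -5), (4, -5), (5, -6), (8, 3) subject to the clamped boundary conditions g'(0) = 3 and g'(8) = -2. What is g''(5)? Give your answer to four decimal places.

6.7885

Put σ_i = g'' at the i-th knot. Here h = (3, 1, 1, 3) and Δ = (-4, 0, -1, 3), so the interior equations h_(i-1)·σ_(i-1) + 2(h_(i-1)+h_i)·σ_i + h_i·σ_(i+1) = 6(Δ_i − Δ_(i-1)) read
  3·σ_0 + 8·σ_1 + 1·σ_2 = 6(Δ_1 - Δ_0) = 24
  1·σ_1 + 4·σ_2 + 1·σ_3 = 6(Δ_2 - Δ_1) = -6
  1·σ_2 + 8·σ_3 + 3·σ_4 = 6(Δ_3 - Δ_2) = 24
Clamped end conditions give two more equations: 2h_0·σ_0 + h_0·σ_1 = 6(Δ_0 - g'(0)) = -42 and h_3·σ_3 + 2h_3·σ_4 = 6(g'(8) - Δ_3) = -30.
Hence σ_0 = -1129/104, σ_1 = 401/52, σ_2 = -41/8, σ_3 = 353/52, σ_4 = -873/104.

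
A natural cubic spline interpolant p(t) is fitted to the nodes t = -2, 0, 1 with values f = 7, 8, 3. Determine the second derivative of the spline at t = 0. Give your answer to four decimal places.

With m_i denoting the second derivative at x_i, h_i = 2, 1, and Δ_i = (y_(i+1) − y_i)/h_i = 1/2, -5:
  2·m_0 + 6·m_1 + 1·m_2 = 6(Δ_1 - Δ_0) = -33
Natural end conditions: m_0 = m_2 = 0.
Hence m_0 = 0, m_1 = -11/2, m_2 = 0.

-5.5000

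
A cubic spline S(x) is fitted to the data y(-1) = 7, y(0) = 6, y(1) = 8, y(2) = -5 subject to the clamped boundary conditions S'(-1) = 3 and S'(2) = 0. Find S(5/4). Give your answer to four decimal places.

Put M_i = S'' at the i-th knot. Here h = (1, 1, 1) and Δ = (-1, 2, -13), so the interior equations h_(i-1)·M_(i-1) + 2(h_(i-1)+h_i)·M_i + h_i·M_(i+1) = 6(Δ_i − Δ_(i-1)) read
  1·M_0 + 4·M_1 + 1·M_2 = 6(Δ_1 - Δ_0) = 18
  1·M_1 + 4·M_2 + 1·M_3 = 6(Δ_2 - Δ_1) = -90
Clamped end conditions give two more equations: 2h_0·M_0 + h_0·M_1 = 6(Δ_0 - S'(-1)) = -24 and h_2·M_2 + 2h_2·M_3 = 6(S'(2) - Δ_2) = 78.
Forward elimination and back-substitution give M_0 = -112/5, M_1 = 104/5, M_2 = -214/5, M_3 = 302/5.
On [1, 2], S(x) = 8 - 44/5·(x - 1) - 107/5·(x - 1)² + 86/5·(x - 1)³.
With (x - 1) = 1/4: S(5/4) = 757/160.

4.7313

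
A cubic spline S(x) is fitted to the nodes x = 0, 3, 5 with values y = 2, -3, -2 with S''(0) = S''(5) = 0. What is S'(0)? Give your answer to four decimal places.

-2.3167

Write M_i for S''(x_i). With h_i = 3, 2 and divided differences Δ_i = -5/3, 1/2, the continuity of S' gives the tridiagonal system
  3·M_0 + 10·M_1 + 2·M_2 = 6(Δ_1 - Δ_0) = 13
Natural end conditions: M_0 = M_2 = 0.
Hence M_0 = 0, M_1 = 13/10, M_2 = 0.
On [0, 3], S'(x) = b_0 + 2c_0·x + 3d_0·x² with b_0 = Δ_0 - h_0(2M_0 + M_1)/6 = -139/60, c_0 = M_0/2 = 0, d_0 = (M_1 - M_0)/(6h_0) = 13/180. So S'(0) = -139/60.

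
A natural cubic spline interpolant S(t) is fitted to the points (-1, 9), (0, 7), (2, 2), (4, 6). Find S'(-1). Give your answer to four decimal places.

-1.7045

With σ_i denoting the second derivative at x_i, h_i = 1, 2, 2, and Δ_i = (y_(i+1) − y_i)/h_i = -2, -5/2, 2:
  1·σ_0 + 6·σ_1 + 2·σ_2 = 6(Δ_1 - Δ_0) = -3
  2·σ_1 + 8·σ_2 + 2·σ_3 = 6(Δ_2 - Δ_1) = 27
Natural end conditions: σ_0 = σ_3 = 0.
Solving the tridiagonal system: σ_0 = 0, σ_1 = -39/22, σ_2 = 42/11, σ_3 = 0.
On [-1, 0], S'(t) = b_0 + 2c_0·(t + 1) + 3d_0·(t + 1)² with b_0 = Δ_0 - h_0(2σ_0 + σ_1)/6 = -75/44, c_0 = σ_0/2 = 0, d_0 = (σ_1 - σ_0)/(6h_0) = -13/44. So S'(-1) = -75/44.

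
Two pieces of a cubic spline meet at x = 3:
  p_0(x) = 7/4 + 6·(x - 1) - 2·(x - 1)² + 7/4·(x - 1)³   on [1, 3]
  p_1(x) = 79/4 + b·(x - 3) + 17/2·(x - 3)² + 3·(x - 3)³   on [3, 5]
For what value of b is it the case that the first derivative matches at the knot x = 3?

p_0'(x) = 6 - 4·(x - 1) + 21/4·(x - 1)², so p_0'(3) = 19. On the right, p_1'(3) = b, so b = 19.

19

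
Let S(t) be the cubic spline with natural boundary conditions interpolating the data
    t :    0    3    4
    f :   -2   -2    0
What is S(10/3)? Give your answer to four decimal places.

-1.4259

Let σ_i = S''(x_i). Step sizes h_i = 3, 1; slopes of the chords Δ_i = (y_(i+1) - y_i)/h_i = 0, 2.
  3·σ_0 + 8·σ_1 + 1·σ_2 = 6(Δ_1 - Δ_0) = 12
Natural end conditions: σ_0 = σ_2 = 0.
Forward elimination and back-substitution give σ_0 = 0, σ_1 = 3/2, σ_2 = 0.
On [3, 4], S(t) = -2 + 3/2·(t - 3) + 3/4·(t - 3)² - 1/4·(t - 3)³.
With (t - 3) = 1/3: S(10/3) = -77/54.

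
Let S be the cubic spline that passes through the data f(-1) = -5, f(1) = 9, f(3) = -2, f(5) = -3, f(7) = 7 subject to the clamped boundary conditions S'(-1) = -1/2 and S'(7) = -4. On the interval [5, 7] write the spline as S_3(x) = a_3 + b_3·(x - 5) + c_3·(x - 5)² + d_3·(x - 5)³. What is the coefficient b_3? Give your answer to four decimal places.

With M_i denoting the second derivative at x_i, h_i = 2, 2, 2, 2, and Δ_i = (y_(i+1) − y_i)/h_i = 7, -11/2, -1/2, 5:
  2·M_0 + 8·M_1 + 2·M_2 = 6(Δ_1 - Δ_0) = -75
  2·M_1 + 8·M_2 + 2·M_3 = 6(Δ_2 - Δ_1) = 30
  2·M_2 + 8·M_3 + 2·M_4 = 6(Δ_3 - Δ_2) = 33
Clamped end conditions give two more equations: 2h_0·M_0 + h_0·M_1 = 6(Δ_0 - S'(-1)) = 45 and h_3·M_3 + 2h_3·M_4 = 6(S'(7) - Δ_3) = -54.
Solving the tridiagonal system: M_0 = 305/16, M_1 = -125/8, M_2 = 95/16, M_3 = 55/8, M_4 = -271/16.
On [5, 7], with S_3(x) = a_3 + b_3·(x - 5) + c_3·(x - 5)² + d_3·(x - 5)³: c_3 = M_3/2 = 55/16, d_3 = (M_4 - M_3)/(6h_3) = -127/64, b_3 = Δ_3 - h_3(2M_3 + M_4)/6 = 97/16.

6.0625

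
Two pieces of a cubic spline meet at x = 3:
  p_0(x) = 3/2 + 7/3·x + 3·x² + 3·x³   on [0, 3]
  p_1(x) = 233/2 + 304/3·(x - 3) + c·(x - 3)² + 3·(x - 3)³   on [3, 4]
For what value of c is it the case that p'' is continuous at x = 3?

30

p_0''(x) = 6 + 18·x, so p_0''(3) = 60. On the right, p_1''(3) = 2c, so c = 30.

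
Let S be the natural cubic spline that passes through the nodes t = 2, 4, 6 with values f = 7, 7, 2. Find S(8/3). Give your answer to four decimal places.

With M_i denoting the second derivative at x_i, h_i = 2, 2, and Δ_i = (y_(i+1) − y_i)/h_i = 0, -5/2:
  2·M_0 + 8·M_1 + 2·M_2 = 6(Δ_1 - Δ_0) = -15
Natural end conditions: M_0 = M_2 = 0.
Solving the tridiagonal system: M_0 = 0, M_1 = -15/8, M_2 = 0.
On [2, 4], S(t) = 7 + 5/8·(t - 2) + 0·(t - 2)² - 5/32·(t - 2)³.
With (t - 2) = 2/3: S(8/3) = 199/27.

7.3704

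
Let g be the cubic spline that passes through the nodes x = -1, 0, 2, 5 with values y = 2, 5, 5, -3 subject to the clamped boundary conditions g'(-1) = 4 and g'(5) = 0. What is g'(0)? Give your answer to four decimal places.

Let M_i = g''(x_i). Step sizes h_i = 1, 2, 3; slopes of the chords Δ_i = (y_(i+1) - y_i)/h_i = 3, 0, -8/3.
  1·M_0 + 6·M_1 + 2·M_2 = 6(Δ_1 - Δ_0) = -18
  2·M_1 + 10·M_2 + 3·M_3 = 6(Δ_2 - Δ_1) = -16
Clamped end conditions give two more equations: 2h_0·M_0 + h_0·M_1 = 6(Δ_0 - g'(-1)) = -6 and h_2·M_2 + 2h_2·M_3 = 6(g'(5) - Δ_2) = 16.
Solving: M_0 = -118/57, M_1 = -106/57, M_2 = -136/57, M_3 = 220/57.
On [0, 2], g'(x) = b_1 + 2c_1·x + 3d_1·x² with b_1 = Δ_1 - h_1(2M_1 + M_2)/6 = 116/57, c_1 = M_1/2 = -53/57, d_1 = (M_2 - M_1)/(6h_1) = -5/114. So g'(0) = 116/57.

2.0351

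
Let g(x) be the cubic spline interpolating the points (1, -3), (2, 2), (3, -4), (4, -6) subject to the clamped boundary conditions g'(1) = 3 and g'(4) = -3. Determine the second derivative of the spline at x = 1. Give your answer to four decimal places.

18.4000

Put m_i = g'' at the i-th knot. Here h = (1, 1, 1) and Δ = (5, -6, -2), so the interior equations h_(i-1)·m_(i-1) + 2(h_(i-1)+h_i)·m_i + h_i·m_(i+1) = 6(Δ_i − Δ_(i-1)) read
  1·m_0 + 4·m_1 + 1·m_2 = 6(Δ_1 - Δ_0) = -66
  1·m_1 + 4·m_2 + 1·m_3 = 6(Δ_2 - Δ_1) = 24
Clamped end conditions give two more equations: 2h_0·m_0 + h_0·m_1 = 6(Δ_0 - g'(1)) = 12 and h_2·m_2 + 2h_2·m_3 = 6(g'(4) - Δ_2) = -6.
Solving: m_0 = 92/5, m_1 = -124/5, m_2 = 74/5, m_3 = -52/5.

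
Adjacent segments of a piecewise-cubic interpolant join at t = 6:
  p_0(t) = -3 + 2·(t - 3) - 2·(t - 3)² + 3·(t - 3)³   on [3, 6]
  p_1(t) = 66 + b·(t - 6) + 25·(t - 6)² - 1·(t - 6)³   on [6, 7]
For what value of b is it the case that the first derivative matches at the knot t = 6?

71

p_0'(t) = 2 - 4·(t - 3) + 9·(t - 3)², so p_0'(6) = 71. On the right, p_1'(6) = b, so b = 71.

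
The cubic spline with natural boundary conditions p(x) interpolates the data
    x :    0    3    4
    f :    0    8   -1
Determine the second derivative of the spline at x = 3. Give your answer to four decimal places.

-8.7500

Put m_i = p'' at the i-th knot. Here h = (3, 1) and Δ = (8/3, -9), so the interior equations h_(i-1)·m_(i-1) + 2(h_(i-1)+h_i)·m_i + h_i·m_(i+1) = 6(Δ_i − Δ_(i-1)) read
  3·m_0 + 8·m_1 + 1·m_2 = 6(Δ_1 - Δ_0) = -70
Natural end conditions: m_0 = m_2 = 0.
Forward elimination and back-substitution give m_0 = 0, m_1 = -35/4, m_2 = 0.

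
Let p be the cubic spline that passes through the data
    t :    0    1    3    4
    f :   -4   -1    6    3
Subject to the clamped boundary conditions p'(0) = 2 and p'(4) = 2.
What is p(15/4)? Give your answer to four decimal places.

Put M_i = p'' at the i-th knot. Here h = (1, 2, 1) and Δ = (3, 7/2, -3), so the interior equations h_(i-1)·M_(i-1) + 2(h_(i-1)+h_i)·M_i + h_i·M_(i+1) = 6(Δ_i − Δ_(i-1)) read
  1·M_0 + 6·M_1 + 2·M_2 = 6(Δ_1 - Δ_0) = 3
  2·M_1 + 6·M_2 + 1·M_3 = 6(Δ_2 - Δ_1) = -39
Clamped end conditions give two more equations: 2h_0·M_0 + h_0·M_1 = 6(Δ_0 - p'(0)) = 6 and h_2·M_2 + 2h_2·M_3 = 6(p'(4) - Δ_2) = 30.
Hence M_0 = 33/35, M_1 = 144/35, M_2 = -396/35, M_3 = 723/35.
On [3, 4], p(t) = 6 - 187/70·(t - 3) - 198/35·(t - 3)² + 373/70·(t - 3)³.
With (t - 3) = 3/4: p(15/4) = 13719/4480.

3.0623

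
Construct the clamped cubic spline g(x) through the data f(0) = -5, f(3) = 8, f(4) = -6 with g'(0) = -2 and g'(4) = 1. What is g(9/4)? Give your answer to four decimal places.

11.6992

Put σ_i = g'' at the i-th knot. Here h = (3, 1) and Δ = (13/3, -14), so the interior equations h_(i-1)·σ_(i-1) + 2(h_(i-1)+h_i)·σ_i + h_i·σ_(i+1) = 6(Δ_i − Δ_(i-1)) read
  3·σ_0 + 8·σ_1 + 1·σ_2 = 6(Δ_1 - Δ_0) = -110
Clamped end conditions give two more equations: 2h_0·σ_0 + h_0·σ_1 = 6(Δ_0 - g'(0)) = 38 and h_1·σ_1 + 2h_1·σ_2 = 6(g'(4) - Δ_1) = 90.
Forward elimination and back-substitution give σ_0 = 125/6, σ_1 = -29, σ_2 = 119/2.
On [0, 3], g(x) = -5 - 2·x + 125/12·x² - 299/108·x³.
With x = 9/4: g(9/4) = 2995/256.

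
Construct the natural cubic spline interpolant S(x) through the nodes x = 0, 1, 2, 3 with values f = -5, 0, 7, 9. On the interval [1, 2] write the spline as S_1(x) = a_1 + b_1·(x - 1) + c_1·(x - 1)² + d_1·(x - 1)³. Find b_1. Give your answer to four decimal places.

Let M_i = S''(x_i). Step sizes h_i = 1, 1, 1; slopes of the chords Δ_i = (y_(i+1) - y_i)/h_i = 5, 7, 2.
  1·M_0 + 4·M_1 + 1·M_2 = 6(Δ_1 - Δ_0) = 12
  1·M_1 + 4·M_2 + 1·M_3 = 6(Δ_2 - Δ_1) = -30
Natural end conditions: M_0 = M_3 = 0.
Solving the tridiagonal system: M_0 = 0, M_1 = 26/5, M_2 = -44/5, M_3 = 0.
On [1, 2], with S_1(x) = a_1 + b_1·(x - 1) + c_1·(x - 1)² + d_1·(x - 1)³: c_1 = M_1/2 = 13/5, d_1 = (M_2 - M_1)/(6h_1) = -7/3, b_1 = Δ_1 - h_1(2M_1 + M_2)/6 = 101/15.

6.7333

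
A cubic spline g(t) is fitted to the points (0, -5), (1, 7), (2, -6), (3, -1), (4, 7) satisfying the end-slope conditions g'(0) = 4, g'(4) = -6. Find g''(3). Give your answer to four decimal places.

5.4286

Let m_i = g''(x_i). Step sizes h_i = 1, 1, 1, 1; slopes of the chords Δ_i = (y_(i+1) - y_i)/h_i = 12, -13, 5, 8.
  1·m_0 + 4·m_1 + 1·m_2 = 6(Δ_1 - Δ_0) = -150
  1·m_1 + 4·m_2 + 1·m_3 = 6(Δ_2 - Δ_1) = 108
  1·m_2 + 4·m_3 + 1·m_4 = 6(Δ_3 - Δ_2) = 18
Clamped end conditions give two more equations: 2h_0·m_0 + h_0·m_1 = 6(Δ_0 - g'(0)) = 48 and h_3·m_3 + 2h_3·m_4 = 6(g'(4) - Δ_3) = -84.
Solving: m_0 = 383/7, m_1 = -430/7, m_2 = 41, m_3 = 38/7, m_4 = -313/7.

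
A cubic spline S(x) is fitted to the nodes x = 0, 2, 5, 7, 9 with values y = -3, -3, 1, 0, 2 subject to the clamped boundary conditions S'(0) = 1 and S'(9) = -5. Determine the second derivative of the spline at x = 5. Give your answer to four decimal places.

-2.6554

With m_i denoting the second derivative at x_i, h_i = 2, 3, 2, 2, and Δ_i = (y_(i+1) − y_i)/h_i = 0, 4/3, -1/2, 1:
  2·m_0 + 10·m_1 + 3·m_2 = 6(Δ_1 - Δ_0) = 8
  3·m_1 + 10·m_2 + 2·m_3 = 6(Δ_2 - Δ_1) = -11
  2·m_2 + 8·m_3 + 2·m_4 = 6(Δ_3 - Δ_2) = 9
Clamped end conditions give two more equations: 2h_0·m_0 + h_0·m_1 = 6(Δ_0 - S'(0)) = -6 and h_3·m_3 + 2h_3·m_4 = 6(S'(9) - Δ_3) = -36.
Solving: m_0 = -452/177, m_1 = 373/177, m_2 = -470/177, m_3 = 817/177, m_4 = -4003/354.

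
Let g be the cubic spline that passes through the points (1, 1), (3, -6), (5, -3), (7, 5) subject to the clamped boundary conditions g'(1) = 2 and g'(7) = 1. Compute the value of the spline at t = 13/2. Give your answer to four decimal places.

With M_i denoting the second derivative at x_i, h_i = 2, 2, 2, and Δ_i = (y_(i+1) − y_i)/h_i = -7/2, 3/2, 4:
  2·M_0 + 8·M_1 + 2·M_2 = 6(Δ_1 - Δ_0) = 30
  2·M_1 + 8·M_2 + 2·M_3 = 6(Δ_2 - Δ_1) = 15
Clamped end conditions give two more equations: 2h_0·M_0 + h_0·M_1 = 6(Δ_0 - g'(1)) = -33 and h_2·M_2 + 2h_2·M_3 = 6(g'(7) - Δ_2) = -18.
Solving the tridiagonal system: M_0 = -34/3, M_1 = 37/6, M_2 = 5/3, M_3 = -16/3.
On [5, 7], g(t) = -3 + 14/3·(t - 5) + 5/6·(t - 5)² - 7/12·(t - 5)³.
With (t - 5) = 3/2: g(13/2) = 125/32.

3.9063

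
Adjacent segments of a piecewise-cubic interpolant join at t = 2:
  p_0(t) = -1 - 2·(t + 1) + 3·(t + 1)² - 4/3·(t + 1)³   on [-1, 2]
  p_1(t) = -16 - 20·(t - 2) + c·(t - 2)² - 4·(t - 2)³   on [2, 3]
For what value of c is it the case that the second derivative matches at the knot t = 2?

p_0''(t) = 6 - 8·(t + 1), so p_0''(2) = -18. On the right, p_1''(2) = 2c, so c = -9.

-9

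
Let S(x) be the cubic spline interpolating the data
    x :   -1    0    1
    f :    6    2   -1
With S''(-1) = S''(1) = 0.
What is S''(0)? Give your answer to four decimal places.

Write M_i for S''(x_i). With h_i = 1, 1 and divided differences Δ_i = -4, -3, the continuity of S' gives the tridiagonal system
  1·M_0 + 4·M_1 + 1·M_2 = 6(Δ_1 - Δ_0) = 6
Natural end conditions: M_0 = M_2 = 0.
Solving the tridiagonal system: M_0 = 0, M_1 = 3/2, M_2 = 0.

1.5000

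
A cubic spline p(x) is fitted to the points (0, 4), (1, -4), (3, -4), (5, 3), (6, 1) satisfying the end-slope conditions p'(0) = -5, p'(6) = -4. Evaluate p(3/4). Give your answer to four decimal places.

-1.9931

Put m_i = p'' at the i-th knot. Here h = (1, 2, 2, 1) and Δ = (-8, 0, 7/2, -2), so the interior equations h_(i-1)·m_(i-1) + 2(h_(i-1)+h_i)·m_i + h_i·m_(i+1) = 6(Δ_i − Δ_(i-1)) read
  1·m_0 + 6·m_1 + 2·m_2 = 6(Δ_1 - Δ_0) = 48
  2·m_1 + 8·m_2 + 2·m_3 = 6(Δ_2 - Δ_1) = 21
  2·m_2 + 6·m_3 + 1·m_4 = 6(Δ_3 - Δ_2) = -33
Clamped end conditions give two more equations: 2h_0·m_0 + h_0·m_1 = 6(Δ_0 - p'(0)) = -18 and h_3·m_3 + 2h_3·m_4 = 6(p'(6) - Δ_3) = -12.
Solving the tridiagonal system: m_0 = -1835/132, m_1 = 647/66, m_2 = 37/24, m_3 = -361/66, m_4 = -431/132.
On [0, 1], p(x) = 4 - 5·x - 1835/264·x² + 1043/264·x³.
With x = 3/4: p(3/4) = -11225/5632.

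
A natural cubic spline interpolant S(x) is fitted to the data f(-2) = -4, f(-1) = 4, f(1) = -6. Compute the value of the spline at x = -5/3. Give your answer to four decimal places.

-0.6914

With m_i denoting the second derivative at x_i, h_i = 1, 2, and Δ_i = (y_(i+1) − y_i)/h_i = 8, -5:
  1·m_0 + 6·m_1 + 2·m_2 = 6(Δ_1 - Δ_0) = -78
Natural end conditions: m_0 = m_2 = 0.
Solving the tridiagonal system: m_0 = 0, m_1 = -13, m_2 = 0.
On [-2, -1], S(x) = -4 + 61/6·(x + 2) + 0·(x + 2)² - 13/6·(x + 2)³.
With (x + 2) = 1/3: S(-5/3) = -56/81.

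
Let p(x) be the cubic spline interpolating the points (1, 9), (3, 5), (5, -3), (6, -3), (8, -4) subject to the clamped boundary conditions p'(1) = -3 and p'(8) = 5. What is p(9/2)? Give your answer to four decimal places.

-1.7369

Write σ_i for p''(x_i). With h_i = 2, 2, 1, 2 and divided differences Δ_i = -2, -4, 0, -1/2, the continuity of p' gives the tridiagonal system
  2·σ_0 + 8·σ_1 + 2·σ_2 = 6(Δ_1 - Δ_0) = -12
  2·σ_1 + 6·σ_2 + 1·σ_3 = 6(Δ_2 - Δ_1) = 24
  1·σ_2 + 6·σ_3 + 2·σ_4 = 6(Δ_3 - Δ_2) = -3
Clamped end conditions give two more equations: 2h_0·σ_0 + h_0·σ_1 = 6(Δ_0 - p'(1)) = 6 and h_3·σ_3 + 2h_3·σ_4 = 6(p'(8) - Δ_3) = 33.
Solving the tridiagonal system: σ_0 = 421/122, σ_1 = -238/61, σ_2 = 751/122, σ_3 = -313/61, σ_4 = 2639/244.
On [3, 5], p(x) = 5 - 421/122·(x - 3) - 119/61·(x - 3)² + 409/488·(x - 3)³.
With (x - 3) = 3/2: p(9/2) = -6781/3904.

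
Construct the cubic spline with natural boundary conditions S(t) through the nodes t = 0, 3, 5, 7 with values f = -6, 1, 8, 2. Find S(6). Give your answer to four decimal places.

Let σ_i = S''(x_i). Step sizes h_i = 3, 2, 2; slopes of the chords Δ_i = (y_(i+1) - y_i)/h_i = 7/3, 7/2, -3.
  3·σ_0 + 10·σ_1 + 2·σ_2 = 6(Δ_1 - Δ_0) = 7
  2·σ_1 + 8·σ_2 + 2·σ_3 = 6(Δ_2 - Δ_1) = -39
Natural end conditions: σ_0 = σ_3 = 0.
Solving the tridiagonal system: σ_0 = 0, σ_1 = 67/38, σ_2 = -101/19, σ_3 = 0.
On [5, 7], S(t) = 8 + 31/57·(t - 5) - 101/38·(t - 5)² + 101/228·(t - 5)³.
With (t - 5) = 1: S(6) = 481/76.

6.3289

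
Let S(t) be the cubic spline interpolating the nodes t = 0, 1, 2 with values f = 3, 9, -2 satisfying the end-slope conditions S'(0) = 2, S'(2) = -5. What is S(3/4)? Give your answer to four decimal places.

Let σ_i = S''(x_i). Step sizes h_i = 1, 1; slopes of the chords Δ_i = (y_(i+1) - y_i)/h_i = 6, -11.
  1·σ_0 + 4·σ_1 + 1·σ_2 = 6(Δ_1 - Δ_0) = -102
Clamped end conditions give two more equations: 2h_0·σ_0 + h_0·σ_1 = 6(Δ_0 - S'(0)) = 24 and h_1·σ_1 + 2h_1·σ_2 = 6(S'(2) - Δ_1) = 36.
Forward elimination and back-substitution give σ_0 = 34, σ_1 = -44, σ_2 = 40.
On [0, 1], S(t) = 3 + 2·t + 17·t² - 13·t³.
With t = 3/4: S(3/4) = 549/64.

8.5781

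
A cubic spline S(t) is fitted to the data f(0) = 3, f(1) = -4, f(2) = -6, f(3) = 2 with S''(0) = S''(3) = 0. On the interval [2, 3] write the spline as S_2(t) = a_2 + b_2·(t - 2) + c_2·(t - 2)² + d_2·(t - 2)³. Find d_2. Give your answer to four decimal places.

-2.3333

Write σ_i for S''(x_i). With h_i = 1, 1, 1 and divided differences Δ_i = -7, -2, 8, the continuity of S' gives the tridiagonal system
  1·σ_0 + 4·σ_1 + 1·σ_2 = 6(Δ_1 - Δ_0) = 30
  1·σ_1 + 4·σ_2 + 1·σ_3 = 6(Δ_2 - Δ_1) = 60
Natural end conditions: σ_0 = σ_3 = 0.
Hence σ_0 = 0, σ_1 = 4, σ_2 = 14, σ_3 = 0.
On [2, 3], with S_2(t) = a_2 + b_2·(t - 2) + c_2·(t - 2)² + d_2·(t - 2)³: c_2 = σ_2/2 = 7, d_2 = (σ_3 - σ_2)/(6h_2) = -7/3, b_2 = Δ_2 - h_2(2σ_2 + σ_3)/6 = 10/3.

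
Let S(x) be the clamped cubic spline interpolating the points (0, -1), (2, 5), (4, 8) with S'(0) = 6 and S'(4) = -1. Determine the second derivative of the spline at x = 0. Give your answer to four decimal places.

With M_i denoting the second derivative at x_i, h_i = 2, 2, and Δ_i = (y_(i+1) − y_i)/h_i = 3, 3/2:
  2·M_0 + 8·M_1 + 2·M_2 = 6(Δ_1 - Δ_0) = -9
Clamped end conditions give two more equations: 2h_0·M_0 + h_0·M_1 = 6(Δ_0 - S'(0)) = -18 and h_1·M_1 + 2h_1·M_2 = 6(S'(4) - Δ_1) = -15.
Forward elimination and back-substitution give M_0 = -41/8, M_1 = 5/4, M_2 = -35/8.

-5.1250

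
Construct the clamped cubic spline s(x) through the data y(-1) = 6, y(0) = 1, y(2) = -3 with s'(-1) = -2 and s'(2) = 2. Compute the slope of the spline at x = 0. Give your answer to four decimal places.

-5.6667

Write m_i for s''(x_i). With h_i = 1, 2 and divided differences Δ_i = -5, -2, the continuity of s' gives the tridiagonal system
  1·m_0 + 6·m_1 + 2·m_2 = 6(Δ_1 - Δ_0) = 18
Clamped end conditions give two more equations: 2h_0·m_0 + h_0·m_1 = 6(Δ_0 - s'(-1)) = -18 and h_1·m_1 + 2h_1·m_2 = 6(s'(2) - Δ_1) = 24.
Solving the tridiagonal system: m_0 = -32/3, m_1 = 10/3, m_2 = 13/3.
On [0, 2], s'(x) = b_1 + 2c_1·x + 3d_1·x² with b_1 = Δ_1 - h_1(2m_1 + m_2)/6 = -17/3, c_1 = m_1/2 = 5/3, d_1 = (m_2 - m_1)/(6h_1) = 1/12. So s'(0) = -17/3.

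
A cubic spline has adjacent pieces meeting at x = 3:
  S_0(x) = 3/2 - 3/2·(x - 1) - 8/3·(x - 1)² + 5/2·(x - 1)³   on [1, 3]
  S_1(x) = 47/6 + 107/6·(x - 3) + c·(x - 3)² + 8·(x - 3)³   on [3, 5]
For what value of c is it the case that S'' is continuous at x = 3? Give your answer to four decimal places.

S_0''(x) = -16/3 + 15·(x - 1), so S_0''(3) = 74/3. On the right, S_1''(3) = 2c, so c = 37/3.

12.3333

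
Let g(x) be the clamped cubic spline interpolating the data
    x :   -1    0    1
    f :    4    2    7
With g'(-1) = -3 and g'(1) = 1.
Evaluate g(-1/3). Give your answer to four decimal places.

Let m_i = g''(x_i). Step sizes h_i = 1, 1; slopes of the chords Δ_i = (y_(i+1) - y_i)/h_i = -2, 5.
  1·m_0 + 4·m_1 + 1·m_2 = 6(Δ_1 - Δ_0) = 42
Clamped end conditions give two more equations: 2h_0·m_0 + h_0·m_1 = 6(Δ_0 - g'(-1)) = 6 and h_1·m_1 + 2h_1·m_2 = 6(g'(1) - Δ_1) = -24.
Solving: m_0 = -11/2, m_1 = 17, m_2 = -41/2.
On [-1, 0], g(x) = 4 - 3·(x + 1) - 11/4·(x + 1)² + 15/4·(x + 1)³.
With (x + 1) = 2/3: g(-1/3) = 17/9.

1.8889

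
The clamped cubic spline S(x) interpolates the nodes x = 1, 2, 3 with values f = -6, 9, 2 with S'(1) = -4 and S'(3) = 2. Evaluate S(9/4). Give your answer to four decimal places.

8.7266

With σ_i denoting the second derivative at x_i, h_i = 1, 1, and Δ_i = (y_(i+1) − y_i)/h_i = 15, -7:
  1·σ_0 + 4·σ_1 + 1·σ_2 = 6(Δ_1 - Δ_0) = -132
Clamped end conditions give two more equations: 2h_0·σ_0 + h_0·σ_1 = 6(Δ_0 - S'(1)) = 114 and h_1·σ_1 + 2h_1·σ_2 = 6(S'(3) - Δ_1) = 54.
Solving: σ_0 = 93, σ_1 = -72, σ_2 = 63.
On [2, 3], S(x) = 9 + 13/2·(x - 2) - 36·(x - 2)² + 45/2·(x - 2)³.
With (x - 2) = 1/4: S(9/4) = 1117/128.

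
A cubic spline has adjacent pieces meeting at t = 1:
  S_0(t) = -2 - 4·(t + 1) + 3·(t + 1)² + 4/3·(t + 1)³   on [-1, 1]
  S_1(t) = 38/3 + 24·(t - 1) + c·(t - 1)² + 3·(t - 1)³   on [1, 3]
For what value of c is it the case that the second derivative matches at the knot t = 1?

11

S_0''(t) = 6 + 8·(t + 1), so S_0''(1) = 22. On the right, S_1''(1) = 2c, so c = 11.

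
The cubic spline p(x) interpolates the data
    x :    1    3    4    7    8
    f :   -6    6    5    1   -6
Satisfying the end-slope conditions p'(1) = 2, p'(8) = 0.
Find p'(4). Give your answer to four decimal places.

-1.4000

Put M_i = p'' at the i-th knot. Here h = (2, 1, 3, 1) and Δ = (6, -1, -4/3, -7), so the interior equations h_(i-1)·M_(i-1) + 2(h_(i-1)+h_i)·M_i + h_i·M_(i+1) = 6(Δ_i − Δ_(i-1)) read
  2·M_0 + 6·M_1 + 1·M_2 = 6(Δ_1 - Δ_0) = -42
  1·M_1 + 8·M_2 + 3·M_3 = 6(Δ_2 - Δ_1) = -2
  3·M_2 + 8·M_3 + 1·M_4 = 6(Δ_3 - Δ_2) = -34
Clamped end conditions give two more equations: 2h_0·M_0 + h_0·M_1 = 6(Δ_0 - p'(1)) = 24 and h_3·M_3 + 2h_3·M_4 = 6(p'(8) - Δ_3) = 42.
Solving the tridiagonal system: M_0 = 178/15, M_1 = -176/15, M_2 = 14/3, M_3 = -46/5, M_4 = 128/5.
On [4, 7], p'(x) = b_2 + 2c_2·(x - 4) + 3d_2·(x - 4)² with b_2 = Δ_2 - h_2(2M_2 + M_3)/6 = -7/5, c_2 = M_2/2 = 7/3, d_2 = (M_3 - M_2)/(6h_2) = -104/135. So p'(4) = -7/5.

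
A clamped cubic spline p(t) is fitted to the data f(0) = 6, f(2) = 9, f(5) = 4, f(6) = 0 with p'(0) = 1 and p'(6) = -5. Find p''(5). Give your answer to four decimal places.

-0.6410

Put σ_i = p'' at the i-th knot. Here h = (2, 3, 1) and Δ = (3/2, -5/3, -4), so the interior equations h_(i-1)·σ_(i-1) + 2(h_(i-1)+h_i)·σ_i + h_i·σ_(i+1) = 6(Δ_i − Δ_(i-1)) read
  2·σ_0 + 10·σ_1 + 3·σ_2 = 6(Δ_1 - Δ_0) = -19
  3·σ_1 + 8·σ_2 + 1·σ_3 = 6(Δ_2 - Δ_1) = -14
Clamped end conditions give two more equations: 2h_0·σ_0 + h_0·σ_1 = 6(Δ_0 - p'(0)) = 3 and h_2·σ_2 + 2h_2·σ_3 = 6(p'(6) - Δ_2) = -6.
Solving the tridiagonal system: σ_0 = 139/78, σ_1 = -161/78, σ_2 = -25/39, σ_3 = -209/78.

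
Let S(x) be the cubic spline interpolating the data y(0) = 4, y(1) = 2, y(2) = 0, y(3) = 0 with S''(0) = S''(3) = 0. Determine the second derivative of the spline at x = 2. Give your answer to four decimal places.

Write m_i for S''(x_i). With h_i = 1, 1, 1 and divided differences Δ_i = -2, -2, 0, the continuity of S' gives the tridiagonal system
  1·m_0 + 4·m_1 + 1·m_2 = 6(Δ_1 - Δ_0) = 0
  1·m_1 + 4·m_2 + 1·m_3 = 6(Δ_2 - Δ_1) = 12
Natural end conditions: m_0 = m_3 = 0.
Hence m_0 = 0, m_1 = -4/5, m_2 = 16/5, m_3 = 0.

3.2000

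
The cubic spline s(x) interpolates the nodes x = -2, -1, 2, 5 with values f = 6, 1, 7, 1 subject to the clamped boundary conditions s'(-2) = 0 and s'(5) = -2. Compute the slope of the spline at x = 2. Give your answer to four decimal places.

Write σ_i for s''(x_i). With h_i = 1, 3, 3 and divided differences Δ_i = -5, 2, -2, the continuity of s' gives the tridiagonal system
  1·σ_0 + 8·σ_1 + 3·σ_2 = 6(Δ_1 - Δ_0) = 42
  3·σ_1 + 12·σ_2 + 3·σ_3 = 6(Δ_2 - Δ_1) = -24
Clamped end conditions give two more equations: 2h_0·σ_0 + h_0·σ_1 = 6(Δ_0 - s'(-2)) = -30 and h_2·σ_2 + 2h_2·σ_3 = 6(s'(5) - Δ_2) = 0.
Solving: σ_0 = -614/31, σ_1 = 298/31, σ_2 = -156/31, σ_3 = 78/31.
On [2, 5], s'(x) = b_2 + 2c_2·(x - 2) + 3d_2·(x - 2)² with b_2 = Δ_2 - h_2(2σ_2 + σ_3)/6 = 55/31, c_2 = σ_2/2 = -78/31, d_2 = (σ_3 - σ_2)/(6h_2) = 13/31. So s'(2) = 55/31.

1.7742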